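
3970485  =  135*29411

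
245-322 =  - 77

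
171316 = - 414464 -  - 585780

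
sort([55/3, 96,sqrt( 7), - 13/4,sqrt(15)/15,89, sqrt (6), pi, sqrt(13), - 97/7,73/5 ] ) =[ - 97/7, - 13/4,sqrt(15) /15, sqrt ( 6),sqrt(7),pi,sqrt( 13),73/5  ,  55/3,89,  96]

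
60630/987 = 430/7 = 61.43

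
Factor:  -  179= - 179^1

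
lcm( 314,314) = 314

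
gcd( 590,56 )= 2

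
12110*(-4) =-48440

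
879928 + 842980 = 1722908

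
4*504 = 2016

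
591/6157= 591/6157=0.10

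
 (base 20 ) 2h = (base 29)1s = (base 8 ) 71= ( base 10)57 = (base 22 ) 2D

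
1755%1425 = 330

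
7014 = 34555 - 27541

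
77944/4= 19486 = 19486.00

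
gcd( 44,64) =4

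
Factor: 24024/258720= 13/140 = 2^ (  -  2)*5^( - 1)*7^( - 1)*13^1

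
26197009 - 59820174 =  - 33623165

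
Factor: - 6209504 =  - 2^5*7^1*  19^1*1459^1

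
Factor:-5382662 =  - 2^1 *19^1 * 141649^1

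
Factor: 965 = 5^1*193^1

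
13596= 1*13596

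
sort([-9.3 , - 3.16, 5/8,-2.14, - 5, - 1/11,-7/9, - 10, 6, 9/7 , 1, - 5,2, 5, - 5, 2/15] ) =[ - 10, -9.3,-5,- 5, - 5, - 3.16, - 2.14, - 7/9, - 1/11, 2/15, 5/8, 1,9/7,  2, 5, 6]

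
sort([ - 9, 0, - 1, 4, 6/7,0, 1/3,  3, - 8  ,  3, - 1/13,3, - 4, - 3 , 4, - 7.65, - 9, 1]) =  [ - 9, - 9,-8, - 7.65, - 4, - 3 ,  -  1, - 1/13,0,0,1/3, 6/7 , 1, 3,3  ,  3,4, 4]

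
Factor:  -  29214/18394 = - 3^3*17^(-1 ) = -  27/17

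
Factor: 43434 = 2^1*3^2  *  19^1*127^1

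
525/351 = 175/117 =1.50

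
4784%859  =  489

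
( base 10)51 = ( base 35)1G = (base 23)25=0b110011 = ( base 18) 2f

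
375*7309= 2740875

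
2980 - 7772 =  - 4792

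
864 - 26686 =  - 25822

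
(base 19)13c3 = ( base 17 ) 1b4d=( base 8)17755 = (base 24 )E4D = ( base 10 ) 8173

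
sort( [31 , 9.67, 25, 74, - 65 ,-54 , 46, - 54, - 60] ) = [ - 65, - 60, - 54, - 54,9.67,  25, 31, 46,74]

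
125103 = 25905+99198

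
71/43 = 71/43 = 1.65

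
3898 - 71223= - 67325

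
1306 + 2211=3517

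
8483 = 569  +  7914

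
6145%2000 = 145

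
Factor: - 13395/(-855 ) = 3^( - 1)*47^1 = 47/3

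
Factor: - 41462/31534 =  - 20731/15767 = -15767^( - 1) * 20731^1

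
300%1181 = 300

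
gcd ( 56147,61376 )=7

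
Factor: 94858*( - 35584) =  - 2^9*43^1 * 139^1*1103^1 = - 3375427072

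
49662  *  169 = 8392878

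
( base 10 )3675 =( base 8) 7133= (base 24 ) 693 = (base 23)6li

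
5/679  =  5/679 = 0.01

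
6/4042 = 3/2021 = 0.00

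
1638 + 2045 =3683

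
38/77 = 38/77 = 0.49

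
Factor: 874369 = 877^1*997^1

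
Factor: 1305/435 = 3^1 = 3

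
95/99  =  95/99 = 0.96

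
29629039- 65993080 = -36364041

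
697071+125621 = 822692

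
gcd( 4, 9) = 1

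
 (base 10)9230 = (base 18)1a8e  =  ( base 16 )240e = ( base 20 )131A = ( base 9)13585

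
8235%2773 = 2689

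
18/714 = 3/119 = 0.03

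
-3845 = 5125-8970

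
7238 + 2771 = 10009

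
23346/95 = 23346/95= 245.75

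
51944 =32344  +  19600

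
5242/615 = 5242/615 = 8.52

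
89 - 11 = 78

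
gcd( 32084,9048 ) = 52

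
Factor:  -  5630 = -2^1 * 5^1*563^1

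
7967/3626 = 7967/3626 = 2.20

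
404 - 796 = -392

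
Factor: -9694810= - 2^1*5^1*969481^1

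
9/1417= 9/1417 = 0.01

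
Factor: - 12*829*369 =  - 3670812 = -2^2 * 3^3*41^1*829^1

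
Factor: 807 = 3^1*269^1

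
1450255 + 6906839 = 8357094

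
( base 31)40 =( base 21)5j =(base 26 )4K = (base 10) 124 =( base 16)7C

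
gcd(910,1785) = 35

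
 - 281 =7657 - 7938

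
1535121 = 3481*441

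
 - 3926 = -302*13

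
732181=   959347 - 227166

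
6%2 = 0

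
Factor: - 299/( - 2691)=3^(-2) = 1/9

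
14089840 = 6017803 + 8072037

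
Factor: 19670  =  2^1*5^1 * 7^1*281^1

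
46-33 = 13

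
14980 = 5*2996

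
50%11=6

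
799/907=799/907  =  0.88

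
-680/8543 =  - 680/8543 = - 0.08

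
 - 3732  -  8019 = -11751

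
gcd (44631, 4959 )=4959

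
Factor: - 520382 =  - 2^1*260191^1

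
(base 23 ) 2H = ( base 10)63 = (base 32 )1v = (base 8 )77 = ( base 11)58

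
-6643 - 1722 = -8365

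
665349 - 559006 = 106343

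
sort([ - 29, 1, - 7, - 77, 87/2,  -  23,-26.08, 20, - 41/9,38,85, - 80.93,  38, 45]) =[ - 80.93, - 77, - 29, - 26.08, - 23,-7,  -  41/9, 1 , 20, 38, 38, 87/2,45,85 ] 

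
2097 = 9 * 233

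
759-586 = 173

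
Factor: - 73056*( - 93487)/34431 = 2^5 * 23^(  -  1 )*499^( - 1)*761^1*93487^1=2276595424/11477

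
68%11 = 2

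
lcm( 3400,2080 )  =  176800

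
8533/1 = 8533= 8533.00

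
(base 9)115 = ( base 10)95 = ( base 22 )47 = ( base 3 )10112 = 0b1011111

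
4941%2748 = 2193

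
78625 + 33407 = 112032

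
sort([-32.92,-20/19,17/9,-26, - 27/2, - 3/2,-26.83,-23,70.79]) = [ - 32.92, - 26.83, -26, - 23, -27/2,-3/2 ,-20/19, 17/9,70.79 ]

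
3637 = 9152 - 5515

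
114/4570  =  57/2285 =0.02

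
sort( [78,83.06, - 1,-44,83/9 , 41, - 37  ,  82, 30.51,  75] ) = [ - 44, - 37, - 1,83/9,30.51 , 41, 75, 78,82,83.06] 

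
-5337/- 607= 8+481/607=8.79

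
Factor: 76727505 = 3^1*5^1*5115167^1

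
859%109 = 96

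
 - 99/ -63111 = 33/21037 = 0.00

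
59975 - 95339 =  - 35364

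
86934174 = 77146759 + 9787415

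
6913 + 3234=10147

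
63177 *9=568593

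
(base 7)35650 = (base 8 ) 22037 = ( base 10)9247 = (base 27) CID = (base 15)2b17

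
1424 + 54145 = 55569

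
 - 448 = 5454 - 5902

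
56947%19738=17471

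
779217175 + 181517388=960734563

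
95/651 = 95/651 = 0.15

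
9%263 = 9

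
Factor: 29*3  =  3^1*29^1 = 87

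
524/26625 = 524/26625 = 0.02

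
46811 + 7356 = 54167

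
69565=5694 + 63871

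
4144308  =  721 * 5748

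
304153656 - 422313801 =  - 118160145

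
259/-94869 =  - 259/94869 = - 0.00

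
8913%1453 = 195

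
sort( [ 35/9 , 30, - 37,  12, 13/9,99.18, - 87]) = [ - 87, - 37,13/9,35/9, 12, 30,  99.18 ]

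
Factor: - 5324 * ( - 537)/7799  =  2^2*3^1*11^2*179^1*709^( - 1 ) = 259908/709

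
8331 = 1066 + 7265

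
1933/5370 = 1933/5370 = 0.36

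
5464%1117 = 996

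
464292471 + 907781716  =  1372074187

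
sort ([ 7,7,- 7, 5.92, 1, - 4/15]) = [ - 7, - 4/15,1,5.92,7,7]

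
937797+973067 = 1910864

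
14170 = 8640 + 5530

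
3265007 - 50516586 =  - 47251579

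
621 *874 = 542754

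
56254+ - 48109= 8145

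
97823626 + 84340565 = 182164191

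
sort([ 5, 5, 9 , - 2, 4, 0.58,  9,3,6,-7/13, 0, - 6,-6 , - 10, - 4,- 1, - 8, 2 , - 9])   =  [  -  10, - 9, - 8, - 6, - 6, - 4, -2, - 1, - 7/13,  0,  0.58, 2, 3, 4,5, 5, 6,9,9]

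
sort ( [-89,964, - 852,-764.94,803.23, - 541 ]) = [-852,-764.94, - 541,- 89, 803.23, 964]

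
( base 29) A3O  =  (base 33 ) 7R7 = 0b10000101001001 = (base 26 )cfj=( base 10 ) 8521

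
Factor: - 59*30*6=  - 10620=   - 2^2*3^2*5^1 * 59^1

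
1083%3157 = 1083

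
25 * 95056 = 2376400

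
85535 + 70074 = 155609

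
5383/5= 5383/5 = 1076.60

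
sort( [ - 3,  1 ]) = [-3,1 ] 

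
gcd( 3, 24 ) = 3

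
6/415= 6/415 = 0.01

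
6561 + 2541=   9102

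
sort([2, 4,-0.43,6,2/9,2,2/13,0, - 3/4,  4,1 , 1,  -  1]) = [-1, - 3/4,-0.43,0,2/13,2/9, 1, 1,2,2,4,4, 6 ] 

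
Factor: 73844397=3^2 * 11^1*745903^1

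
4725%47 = 25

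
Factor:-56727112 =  - 2^3*13^1*  233^1*2341^1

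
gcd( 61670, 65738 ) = 2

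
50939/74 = 688+27/74 = 688.36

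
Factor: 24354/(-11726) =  - 3^3* 13^( - 1)=- 27/13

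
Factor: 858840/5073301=2^3*3^1*5^1*17^1*79^(  -  1 )*149^( - 1 )*421^1*431^ ( - 1 ) 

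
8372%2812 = 2748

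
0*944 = 0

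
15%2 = 1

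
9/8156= 9/8156 = 0.00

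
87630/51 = 1718 + 4/17 = 1718.24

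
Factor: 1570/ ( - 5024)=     -  2^(-4) * 5^1 =-  5/16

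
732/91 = 8 + 4/91 = 8.04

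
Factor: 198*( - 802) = -158796 =- 2^2*3^2*11^1 * 401^1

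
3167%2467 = 700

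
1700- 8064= -6364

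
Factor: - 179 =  - 179^1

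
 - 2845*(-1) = 2845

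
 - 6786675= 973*( - 6975 ) 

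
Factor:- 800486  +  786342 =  - 2^6*13^1*17^1 = -14144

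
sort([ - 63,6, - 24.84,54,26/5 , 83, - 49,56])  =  [ - 63, - 49, - 24.84,26/5, 6, 54,  56,83 ]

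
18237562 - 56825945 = - 38588383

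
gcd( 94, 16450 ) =94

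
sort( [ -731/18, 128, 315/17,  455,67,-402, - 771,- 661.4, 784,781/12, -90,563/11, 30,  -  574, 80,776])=[  -  771, - 661.4,-574,  -  402, - 90,-731/18,  315/17,30 , 563/11, 781/12,67,  80,128 , 455,776, 784]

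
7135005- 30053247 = -22918242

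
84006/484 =42003/242 = 173.57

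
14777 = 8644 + 6133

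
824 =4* 206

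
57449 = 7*8207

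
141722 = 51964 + 89758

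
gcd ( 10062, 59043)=3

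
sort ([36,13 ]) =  [13, 36] 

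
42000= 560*75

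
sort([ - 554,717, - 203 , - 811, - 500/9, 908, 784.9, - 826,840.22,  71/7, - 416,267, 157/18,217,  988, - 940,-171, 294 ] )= [ - 940, - 826, - 811 ,-554, - 416,-203, - 171, - 500/9,157/18,  71/7,217,267,294, 717,784.9,840.22,908,  988]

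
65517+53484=119001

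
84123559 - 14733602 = 69389957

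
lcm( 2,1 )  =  2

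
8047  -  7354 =693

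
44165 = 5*8833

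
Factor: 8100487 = 8100487^1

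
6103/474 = 6103/474= 12.88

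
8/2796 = 2/699 = 0.00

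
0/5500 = 0 = 0.00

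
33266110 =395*84218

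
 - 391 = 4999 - 5390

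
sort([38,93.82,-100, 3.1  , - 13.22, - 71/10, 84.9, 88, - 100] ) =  [  -  100, - 100, - 13.22, - 71/10, 3.1,38,84.9,  88,93.82] 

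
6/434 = 3/217 = 0.01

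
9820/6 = 4910/3 = 1636.67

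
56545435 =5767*9805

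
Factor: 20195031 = 3^1* 17^2*23293^1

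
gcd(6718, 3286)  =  2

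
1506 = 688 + 818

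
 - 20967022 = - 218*96179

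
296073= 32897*9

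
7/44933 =1/6419 = 0.00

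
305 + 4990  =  5295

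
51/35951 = 51/35951 = 0.00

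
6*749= 4494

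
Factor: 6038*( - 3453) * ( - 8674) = 2^2*3^1*1151^1 *3019^1*4337^1 = 180846082236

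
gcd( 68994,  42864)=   6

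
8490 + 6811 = 15301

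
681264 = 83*8208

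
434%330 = 104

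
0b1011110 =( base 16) 5E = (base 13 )73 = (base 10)94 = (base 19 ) 4i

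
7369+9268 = 16637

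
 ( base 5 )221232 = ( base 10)7692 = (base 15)242c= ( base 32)7GC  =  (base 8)17014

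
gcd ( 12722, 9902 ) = 2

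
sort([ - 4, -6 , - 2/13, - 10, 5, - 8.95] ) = [- 10, - 8.95, - 6 , - 4, - 2/13, 5 ]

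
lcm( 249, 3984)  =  3984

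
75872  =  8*9484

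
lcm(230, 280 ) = 6440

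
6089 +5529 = 11618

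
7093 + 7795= 14888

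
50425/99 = 509 + 34/99 =509.34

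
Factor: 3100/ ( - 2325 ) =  - 4/3= - 2^2*3^(  -  1 ) 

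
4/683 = 4/683 = 0.01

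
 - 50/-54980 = 5/5498 = 0.00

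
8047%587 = 416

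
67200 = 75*896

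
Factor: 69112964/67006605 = 2^2*3^( - 1 ) * 5^( - 1) * 17^( - 1 ) * 71^( - 1)*593^1 * 3701^( - 1)*29137^1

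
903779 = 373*2423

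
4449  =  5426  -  977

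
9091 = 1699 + 7392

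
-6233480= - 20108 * 310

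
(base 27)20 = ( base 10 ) 54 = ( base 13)42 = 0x36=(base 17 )33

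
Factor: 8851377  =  3^1 * 2950459^1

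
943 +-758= 185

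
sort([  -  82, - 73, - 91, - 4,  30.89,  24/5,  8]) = [ - 91, - 82, - 73, - 4,  24/5,8,30.89]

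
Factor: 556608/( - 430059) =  - 2^6 * 7^( - 1) * 13^1 * 223^1*20479^(- 1 )= - 185536/143353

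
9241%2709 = 1114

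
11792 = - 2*( - 5896)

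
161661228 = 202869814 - 41208586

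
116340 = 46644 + 69696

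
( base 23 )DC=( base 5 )2221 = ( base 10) 311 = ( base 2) 100110111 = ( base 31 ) A1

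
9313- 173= 9140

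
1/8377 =1/8377 = 0.00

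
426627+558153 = 984780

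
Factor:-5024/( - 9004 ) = 2^3*157^1 *2251^ (  -  1) = 1256/2251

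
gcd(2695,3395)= 35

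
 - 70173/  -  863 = 70173/863 = 81.31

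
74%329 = 74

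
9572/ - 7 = - 1368 + 4/7 = - 1367.43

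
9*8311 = 74799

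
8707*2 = 17414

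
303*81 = 24543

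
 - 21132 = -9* 2348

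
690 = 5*138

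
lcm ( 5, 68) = 340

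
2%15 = 2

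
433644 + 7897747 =8331391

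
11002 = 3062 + 7940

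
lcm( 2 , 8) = 8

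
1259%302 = 51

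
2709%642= 141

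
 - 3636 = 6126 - 9762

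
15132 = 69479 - 54347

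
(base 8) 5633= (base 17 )A4D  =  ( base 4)232123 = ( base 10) 2971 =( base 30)391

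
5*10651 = 53255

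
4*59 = 236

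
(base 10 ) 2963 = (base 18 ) 92B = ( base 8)5623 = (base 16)B93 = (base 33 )2nq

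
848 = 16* 53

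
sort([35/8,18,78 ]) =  [ 35/8, 18,78] 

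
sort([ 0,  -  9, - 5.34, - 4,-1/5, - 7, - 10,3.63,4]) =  [ - 10, - 9, - 7, - 5.34, - 4, - 1/5, 0, 3.63, 4 ] 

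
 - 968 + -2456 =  - 3424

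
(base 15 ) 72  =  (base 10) 107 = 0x6b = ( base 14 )79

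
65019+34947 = 99966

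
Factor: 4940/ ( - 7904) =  - 5/8 = - 2^( - 3 )*5^1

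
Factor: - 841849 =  - 841849^1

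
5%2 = 1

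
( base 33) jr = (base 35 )IO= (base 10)654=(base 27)O6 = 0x28e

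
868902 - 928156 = -59254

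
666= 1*666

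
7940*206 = 1635640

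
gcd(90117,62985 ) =969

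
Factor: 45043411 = 7^1 *6434773^1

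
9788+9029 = 18817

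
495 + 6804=7299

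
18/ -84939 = - 6/28313 = -0.00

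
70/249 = 70/249   =  0.28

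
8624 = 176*49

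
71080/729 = 71080/729  =  97.50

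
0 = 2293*0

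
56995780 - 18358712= 38637068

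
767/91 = 8  +  3/7 = 8.43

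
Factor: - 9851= - 9851^1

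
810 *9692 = 7850520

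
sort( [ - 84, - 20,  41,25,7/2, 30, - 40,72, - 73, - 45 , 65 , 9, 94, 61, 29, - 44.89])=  [ - 84,-73, - 45 , - 44.89, - 40, - 20 , 7/2 , 9,25,29, 30, 41, 61, 65,  72,94 ]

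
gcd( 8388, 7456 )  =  932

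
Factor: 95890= 2^1 * 5^1 * 43^1*223^1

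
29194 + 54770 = 83964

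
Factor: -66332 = -2^2*7^1*23^1*103^1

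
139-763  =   - 624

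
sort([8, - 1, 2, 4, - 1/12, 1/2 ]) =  [ - 1,-1/12, 1/2,2, 4, 8] 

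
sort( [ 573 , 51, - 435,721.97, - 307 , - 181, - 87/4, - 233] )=[ - 435 , - 307, - 233, - 181, - 87/4,51, 573, 721.97]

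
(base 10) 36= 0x24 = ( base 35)11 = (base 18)20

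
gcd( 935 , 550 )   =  55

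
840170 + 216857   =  1057027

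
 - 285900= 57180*( - 5 )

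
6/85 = 6/85=0.07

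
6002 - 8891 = - 2889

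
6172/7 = 881 + 5/7 = 881.71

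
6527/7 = 6527/7 =932.43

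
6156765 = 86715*71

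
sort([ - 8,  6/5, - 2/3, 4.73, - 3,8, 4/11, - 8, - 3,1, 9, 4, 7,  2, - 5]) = [ - 8,-8, - 5, - 3, - 3, - 2/3, 4/11 , 1,6/5, 2, 4, 4.73, 7,8, 9] 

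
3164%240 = 44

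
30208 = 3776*8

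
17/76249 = 17/76249=0.00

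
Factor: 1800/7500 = 2^1*  3^1*5^( - 2) = 6/25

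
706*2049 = 1446594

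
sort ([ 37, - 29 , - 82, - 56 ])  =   [  -  82, - 56,-29  ,  37]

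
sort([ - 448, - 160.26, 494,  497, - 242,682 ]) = [ - 448, - 242, - 160.26,  494, 497,  682 ] 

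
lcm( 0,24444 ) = 0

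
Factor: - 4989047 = - 7^1*31^1*83^1* 277^1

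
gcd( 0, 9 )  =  9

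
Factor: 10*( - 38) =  - 2^2*5^1*19^1=- 380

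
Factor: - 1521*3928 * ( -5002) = 2^4*  3^2*13^2*41^1*61^1*491^1 = 29884388976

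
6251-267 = 5984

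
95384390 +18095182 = 113479572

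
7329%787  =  246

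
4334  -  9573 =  - 5239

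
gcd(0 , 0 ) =0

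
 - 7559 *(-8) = 60472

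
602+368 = 970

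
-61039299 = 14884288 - 75923587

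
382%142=98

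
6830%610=120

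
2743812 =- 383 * (  -  7164)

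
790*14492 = 11448680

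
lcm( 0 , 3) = 0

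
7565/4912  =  1 + 2653/4912=1.54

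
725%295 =135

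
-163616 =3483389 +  - 3647005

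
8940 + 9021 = 17961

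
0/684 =0 = 0.00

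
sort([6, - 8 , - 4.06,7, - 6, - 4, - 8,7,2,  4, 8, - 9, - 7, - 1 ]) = [ - 9, - 8 , - 8, - 7,-6, - 4.06, - 4,-1,2,4, 6, 7,7, 8]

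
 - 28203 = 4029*( - 7) 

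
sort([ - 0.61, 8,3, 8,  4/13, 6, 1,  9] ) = [ - 0.61 , 4/13,1,3 , 6, 8 , 8,9 ]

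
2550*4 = 10200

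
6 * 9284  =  55704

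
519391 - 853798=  - 334407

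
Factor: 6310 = 2^1* 5^1 * 631^1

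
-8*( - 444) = 3552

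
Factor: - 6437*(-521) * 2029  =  6804610633 = 41^1 * 157^1*521^1 * 2029^1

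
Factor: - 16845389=-11^1*71^1 *21569^1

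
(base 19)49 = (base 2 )1010101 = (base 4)1111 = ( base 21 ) 41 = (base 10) 85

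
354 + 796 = 1150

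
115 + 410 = 525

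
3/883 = 3/883=0.00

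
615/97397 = 615/97397 = 0.01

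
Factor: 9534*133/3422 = 634011/1711 = 3^1 *7^2 *19^1 * 29^( - 1)*59^(-1 )*227^1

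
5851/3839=1 + 2012/3839 = 1.52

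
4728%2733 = 1995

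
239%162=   77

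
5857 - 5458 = 399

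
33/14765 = 33/14765 = 0.00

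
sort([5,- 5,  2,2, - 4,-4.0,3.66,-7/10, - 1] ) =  [-5, - 4,-4.0, - 1, - 7/10, 2, 2,3.66, 5]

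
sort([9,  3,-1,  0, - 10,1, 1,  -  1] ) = [- 10,-1,-1, 0,1,1 , 3, 9]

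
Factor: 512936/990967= 2^3*97^1 * 661^1*990967^( -1)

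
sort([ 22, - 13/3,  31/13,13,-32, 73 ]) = [ - 32, - 13/3, 31/13, 13,  22, 73 ]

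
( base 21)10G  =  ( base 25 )I7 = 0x1C9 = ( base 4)13021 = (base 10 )457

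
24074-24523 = -449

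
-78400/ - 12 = 6533 + 1/3 = 6533.33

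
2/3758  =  1/1879 = 0.00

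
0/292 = 0 = 0.00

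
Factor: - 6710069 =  - 359^1 * 18691^1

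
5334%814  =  450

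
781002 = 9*86778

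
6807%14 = 3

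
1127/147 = 7+2/3 = 7.67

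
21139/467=21139/467 = 45.27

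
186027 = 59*3153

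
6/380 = 3/190 = 0.02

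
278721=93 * 2997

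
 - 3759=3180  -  6939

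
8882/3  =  8882/3=2960.67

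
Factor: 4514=2^1*37^1*61^1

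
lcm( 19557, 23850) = 977850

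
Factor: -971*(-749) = 7^1*107^1*971^1 = 727279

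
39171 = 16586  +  22585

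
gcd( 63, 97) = 1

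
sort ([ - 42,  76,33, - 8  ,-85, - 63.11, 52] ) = [-85, - 63.11,  -  42, -8, 33,52, 76 ]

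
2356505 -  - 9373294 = 11729799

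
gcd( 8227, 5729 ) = 1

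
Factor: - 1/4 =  - 2^( - 2)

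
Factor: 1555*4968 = 7725240 = 2^3*3^3 * 5^1*23^1*311^1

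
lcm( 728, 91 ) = 728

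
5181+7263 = 12444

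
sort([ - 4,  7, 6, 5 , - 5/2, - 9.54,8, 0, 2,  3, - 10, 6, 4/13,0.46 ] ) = [ - 10, - 9.54, - 4, - 5/2,0,  4/13,  0.46,  2, 3,5,6 , 6, 7,8]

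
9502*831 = 7896162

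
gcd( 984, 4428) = 492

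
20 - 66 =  - 46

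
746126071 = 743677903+2448168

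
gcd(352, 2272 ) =32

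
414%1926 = 414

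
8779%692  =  475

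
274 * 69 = 18906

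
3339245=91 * 36695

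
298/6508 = 149/3254= 0.05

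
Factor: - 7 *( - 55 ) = 385 = 5^1*7^1*11^1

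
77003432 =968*79549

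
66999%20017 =6948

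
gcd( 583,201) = 1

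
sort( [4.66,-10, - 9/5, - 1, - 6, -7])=[ - 10, - 7, - 6, - 9/5, - 1,4.66]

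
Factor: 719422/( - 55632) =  - 359711/27816 =- 2^ (  -  3)*3^(-1)*11^1 *19^( - 1 ) *53^1*61^(-1)*617^1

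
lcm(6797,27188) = 27188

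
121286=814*149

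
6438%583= 25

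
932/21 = 44+8/21  =  44.38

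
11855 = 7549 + 4306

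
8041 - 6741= 1300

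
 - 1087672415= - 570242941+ - 517429474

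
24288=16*1518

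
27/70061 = 27/70061 = 0.00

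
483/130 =3 + 93/130 = 3.72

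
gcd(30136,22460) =4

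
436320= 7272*60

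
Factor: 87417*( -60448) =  - 2^5 * 3^2 * 11^1 * 883^1*1889^1 = -5284182816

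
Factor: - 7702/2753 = -2^1 * 2753^( - 1 )*3851^1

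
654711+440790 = 1095501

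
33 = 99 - 66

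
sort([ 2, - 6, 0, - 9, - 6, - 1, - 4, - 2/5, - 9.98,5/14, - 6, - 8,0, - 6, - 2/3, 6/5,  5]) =[ - 9.98, - 9, - 8, - 6,-6, - 6, - 6, - 4, - 1, - 2/3, - 2/5 , 0,0, 5/14,6/5,2,5] 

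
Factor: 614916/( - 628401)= - 228/233 =- 2^2*3^1*19^1*233^(-1 )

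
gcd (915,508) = 1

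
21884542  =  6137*3566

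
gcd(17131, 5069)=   37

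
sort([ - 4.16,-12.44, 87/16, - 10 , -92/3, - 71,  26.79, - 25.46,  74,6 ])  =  [-71, - 92/3, - 25.46,  -  12.44,  -  10,-4.16,87/16, 6,26.79, 74 ] 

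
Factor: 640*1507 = 2^7*5^1*11^1*137^1 = 964480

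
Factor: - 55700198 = -2^1*61^1* 456559^1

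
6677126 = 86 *77641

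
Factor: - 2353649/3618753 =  - 3^( - 1 )*79^(-1)*15269^( - 1)*2353649^1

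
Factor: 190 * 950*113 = 20396500 = 2^2*5^3*19^2*113^1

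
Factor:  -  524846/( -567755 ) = 2^1* 5^( - 1 )*7^1*23^(  -  1 )*4937^( - 1)* 37489^1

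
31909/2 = 31909/2 = 15954.50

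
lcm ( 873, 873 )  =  873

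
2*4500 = 9000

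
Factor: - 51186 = -2^1*3^1*19^1*449^1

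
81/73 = 81/73 = 1.11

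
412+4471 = 4883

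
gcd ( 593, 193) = 1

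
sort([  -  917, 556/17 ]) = [ - 917,556/17 ]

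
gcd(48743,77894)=79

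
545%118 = 73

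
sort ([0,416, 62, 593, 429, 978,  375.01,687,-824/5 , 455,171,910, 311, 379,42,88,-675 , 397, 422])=[  -  675, - 824/5, 0, 42,62,  88,171, 311,  375.01, 379, 397,416,  422, 429,455,593,687,910, 978] 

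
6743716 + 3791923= 10535639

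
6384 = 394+5990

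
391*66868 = 26145388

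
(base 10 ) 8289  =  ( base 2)10000001100001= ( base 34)75R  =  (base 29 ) 9oo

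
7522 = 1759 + 5763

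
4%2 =0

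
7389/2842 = 2 + 1705/2842 = 2.60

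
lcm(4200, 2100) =4200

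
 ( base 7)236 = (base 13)98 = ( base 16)7d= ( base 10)125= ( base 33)3Q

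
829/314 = 2 + 201/314 = 2.64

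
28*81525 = 2282700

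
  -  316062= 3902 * (  -  81)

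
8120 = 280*29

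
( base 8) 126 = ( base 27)35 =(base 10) 86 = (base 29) 2s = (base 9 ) 105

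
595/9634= 595/9634=0.06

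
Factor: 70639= 70639^1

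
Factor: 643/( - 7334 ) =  - 2^(-1)*19^(-1)*193^(  -  1)*643^1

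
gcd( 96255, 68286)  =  3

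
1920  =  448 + 1472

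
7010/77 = 7010/77 = 91.04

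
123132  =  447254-324122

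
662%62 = 42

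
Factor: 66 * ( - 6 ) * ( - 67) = 26532= 2^2*3^2 * 11^1*67^1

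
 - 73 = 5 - 78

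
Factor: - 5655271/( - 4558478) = 2^( - 1)*17^1*107^1*3109^1*2279239^( - 1)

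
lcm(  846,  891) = 83754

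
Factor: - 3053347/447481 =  - 11^1 * 277577^1 * 447481^(-1)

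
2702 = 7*386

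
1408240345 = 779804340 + 628436005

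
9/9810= 1/1090 = 0.00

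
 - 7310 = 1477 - 8787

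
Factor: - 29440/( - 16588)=2^6*5^1*11^( - 1) * 13^( - 1) * 23^1 * 29^( - 1)  =  7360/4147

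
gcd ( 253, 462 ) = 11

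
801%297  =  207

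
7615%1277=1230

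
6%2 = 0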